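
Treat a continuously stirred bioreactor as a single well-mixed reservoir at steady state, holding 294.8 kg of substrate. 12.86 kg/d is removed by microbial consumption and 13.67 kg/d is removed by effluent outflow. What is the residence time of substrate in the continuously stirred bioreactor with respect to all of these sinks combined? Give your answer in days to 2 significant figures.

Total removal flux = 12.86 + 13.67 = 26.530 kg/d.
τ = M / ΣF_out = 294.8 / 26.530 = 11.11 d.

11 d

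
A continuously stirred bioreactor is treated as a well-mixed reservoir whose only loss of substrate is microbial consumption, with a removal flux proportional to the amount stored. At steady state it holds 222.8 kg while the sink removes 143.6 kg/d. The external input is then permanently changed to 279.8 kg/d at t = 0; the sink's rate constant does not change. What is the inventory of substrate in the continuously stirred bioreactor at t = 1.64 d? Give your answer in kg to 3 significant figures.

361 kg

Residence time τ = M₀/F₀ = 1.552 d. The eventual steady state is M_∞ = M₀·(F₁/F₀) = 222.8 × 279.8/143.6 = 434.12 kg.
The anomaly ΔM(t) = M(t) − M_∞ decays as ΔM₀·e^(−t/τ) with ΔM₀ = 222.8 − 434.12 = −211.3 kg.
At t = 1.64 d, e^(−t/τ) = e^(−1.057) = 0.3475, so ΔM = −73.43 kg and M = 434.12 − 73.43 = 360.69 kg.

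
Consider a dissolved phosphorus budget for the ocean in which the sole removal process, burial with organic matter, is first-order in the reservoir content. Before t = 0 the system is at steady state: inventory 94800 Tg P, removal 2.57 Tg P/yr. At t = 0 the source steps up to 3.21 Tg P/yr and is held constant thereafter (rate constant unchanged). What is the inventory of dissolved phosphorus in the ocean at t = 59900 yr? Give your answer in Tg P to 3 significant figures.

114000 Tg P

The sink rate constant is k = F₀/M₀ = 2.57/94800 = 2.711×10^-5 yr⁻¹.
Solving dM/dt = F₁ − kM with M(0) = M₀ gives M(t) = F₁/k + (M₀ − F₁/k)·e^(−kt).
F₁/k = 3.21/2.711×10^-5 = 118410 Tg P; kt = 2.711×10^-5 × 59900 = 1.624, e^(−kt) = 0.1971.
M(59900) = 118410 + (94800 − 118410) × 0.1971 = 118410 − 4654 = 113750 Tg P.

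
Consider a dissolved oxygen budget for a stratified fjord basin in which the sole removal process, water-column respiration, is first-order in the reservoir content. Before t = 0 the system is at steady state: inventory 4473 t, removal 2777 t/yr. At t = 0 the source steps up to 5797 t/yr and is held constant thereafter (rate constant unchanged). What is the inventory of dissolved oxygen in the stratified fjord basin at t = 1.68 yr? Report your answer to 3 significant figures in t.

7620 t

τ = M₀/F₀ = 4473/2777 = 1.611 yr; rate constant k = 1/τ.
New steady state M_∞ = F₁/k = F₁·τ = 5797 × 1.611 = 9337.4 t.
M(t) = M_∞ + (M₀ − M_∞)·e^(−t/τ); t/τ = 1.68/1.611 = 1.043, so e^(−t/τ) = 0.3524.
M(t) = 9337.4 − 4864 × 0.3524 = 7623.2 t.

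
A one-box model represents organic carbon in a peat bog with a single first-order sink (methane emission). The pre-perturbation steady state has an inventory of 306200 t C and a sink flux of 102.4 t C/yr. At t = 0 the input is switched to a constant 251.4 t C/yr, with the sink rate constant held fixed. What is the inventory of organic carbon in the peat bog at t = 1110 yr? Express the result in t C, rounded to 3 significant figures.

Residence time τ = M₀/F₀ = 2990 yr. The eventual steady state is M_∞ = M₀·(F₁/F₀) = 306200 × 251.4/102.4 = 751740 t C.
The anomaly ΔM(t) = M(t) − M_∞ decays as ΔM₀·e^(−t/τ) with ΔM₀ = 306200 − 751740 = −445500 t C.
At t = 1110 yr, e^(−t/τ) = e^(−0.3712) = 0.6899, so ΔM = −307400 t C and M = 751740 − 307400 = 444360 t C.

444000 t C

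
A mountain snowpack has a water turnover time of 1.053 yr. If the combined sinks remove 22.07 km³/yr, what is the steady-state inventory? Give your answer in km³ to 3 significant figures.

τ = M/F ⇒ M = τ × F = 1.053 × 22.07 = 23.24 km³.

23.2 km³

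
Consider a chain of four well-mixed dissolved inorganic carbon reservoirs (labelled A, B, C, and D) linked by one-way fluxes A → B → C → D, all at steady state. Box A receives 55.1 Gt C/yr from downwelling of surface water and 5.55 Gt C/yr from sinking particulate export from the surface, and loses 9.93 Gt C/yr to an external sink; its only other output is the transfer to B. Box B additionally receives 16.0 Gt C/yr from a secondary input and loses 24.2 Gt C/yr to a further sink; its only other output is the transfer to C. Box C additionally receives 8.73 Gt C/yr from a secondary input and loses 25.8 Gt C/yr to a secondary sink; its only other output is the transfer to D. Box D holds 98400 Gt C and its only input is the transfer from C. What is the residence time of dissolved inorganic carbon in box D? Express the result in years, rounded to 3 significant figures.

3870 yr

Box A: F(A→B) = (55.1 + 5.55) − 9.93 = 50.720 Gt C/yr.
Box B: F(B→C) = (50.720 + 16.0) − 24.2 = 42.520 Gt C/yr.
Box C: F(C→D) = (42.520 + 8.73) − 25.8 = 25.450 Gt C/yr.
Box D throughput = its input = 25.450 Gt C/yr; τ = 98400 / 25.450 = 3866 yr.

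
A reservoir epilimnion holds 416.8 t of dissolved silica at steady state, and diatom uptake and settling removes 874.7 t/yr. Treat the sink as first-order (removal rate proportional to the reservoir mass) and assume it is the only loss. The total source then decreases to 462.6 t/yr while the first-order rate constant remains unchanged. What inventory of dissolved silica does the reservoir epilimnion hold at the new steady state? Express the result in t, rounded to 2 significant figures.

220 t

Rate constant k = F/M = 874.7 / 416.8 = 2.099 yr⁻¹.
At the new steady state, source = k·M_new ⇒ M_new = 462.6 / 2.099 = 220.4 t.
(Equivalently M_new = M × F_new/F_old = 416.8 × 462.6/874.7.)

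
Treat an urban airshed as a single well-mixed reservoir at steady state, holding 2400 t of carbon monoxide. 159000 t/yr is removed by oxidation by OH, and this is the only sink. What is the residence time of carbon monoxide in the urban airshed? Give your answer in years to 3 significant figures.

0.0151 yr

τ = M / F = 2400 / 159000 = 0.01509 yr.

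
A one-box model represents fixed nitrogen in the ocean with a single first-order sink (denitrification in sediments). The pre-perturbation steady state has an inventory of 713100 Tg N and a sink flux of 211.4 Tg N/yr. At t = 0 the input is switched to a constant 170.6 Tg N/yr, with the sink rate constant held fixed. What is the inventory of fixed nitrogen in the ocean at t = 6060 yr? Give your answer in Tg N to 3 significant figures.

The sink rate constant is k = F₀/M₀ = 211.4/713100 = 0.0002965 yr⁻¹.
Solving dM/dt = F₁ − kM with M(0) = M₀ gives M(t) = F₁/k + (M₀ − F₁/k)·e^(−kt).
F₁/k = 170.6/0.0002965 = 575470 Tg N; kt = 0.0002965 × 6060 = 1.796, e^(−kt) = 0.1659.
M(6060) = 575470 + (713100 − 575470) × 0.1659 = 575470 + 22830 = 598300 Tg N.

598000 Tg N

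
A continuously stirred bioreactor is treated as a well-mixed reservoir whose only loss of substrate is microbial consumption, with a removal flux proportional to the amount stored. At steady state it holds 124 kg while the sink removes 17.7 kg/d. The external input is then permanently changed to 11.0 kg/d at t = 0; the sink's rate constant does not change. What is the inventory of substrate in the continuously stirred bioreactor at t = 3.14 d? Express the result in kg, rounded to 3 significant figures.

107 kg

Residence time τ = M₀/F₀ = 7.006 d. The eventual steady state is M_∞ = M₀·(F₁/F₀) = 124 × 11.0/17.7 = 77.062 kg.
The anomaly ΔM(t) = M(t) − M_∞ decays as ΔM₀·e^(−t/τ) with ΔM₀ = 124 − 77.062 = 46.94 kg.
At t = 3.14 d, e^(−t/τ) = e^(−0.4482) = 0.6388, so ΔM = 29.98 kg and M = 77.062 + 29.98 = 107.04 kg.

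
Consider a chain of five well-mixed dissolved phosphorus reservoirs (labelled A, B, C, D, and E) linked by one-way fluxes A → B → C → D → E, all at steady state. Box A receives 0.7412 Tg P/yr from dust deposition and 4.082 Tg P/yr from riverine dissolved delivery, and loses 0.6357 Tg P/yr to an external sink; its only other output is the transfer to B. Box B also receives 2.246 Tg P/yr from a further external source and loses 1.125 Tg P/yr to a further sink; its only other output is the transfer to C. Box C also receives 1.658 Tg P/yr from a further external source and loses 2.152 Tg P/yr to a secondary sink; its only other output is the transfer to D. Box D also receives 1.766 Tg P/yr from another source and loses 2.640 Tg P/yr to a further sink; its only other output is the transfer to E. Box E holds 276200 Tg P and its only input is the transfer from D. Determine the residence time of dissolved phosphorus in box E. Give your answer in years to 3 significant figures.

70100 yr

Box A: F(A→B) = (0.7412 + 4.082) − 0.6357 = 4.1875 Tg P/yr.
Box B: F(B→C) = (4.1875 + 2.246) − 1.125 = 5.3085 Tg P/yr.
Box C: F(C→D) = (5.3085 + 1.658) − 2.152 = 4.8145 Tg P/yr.
Box D: F(D→E) = (4.8145 + 1.766) − 2.640 = 3.9405 Tg P/yr.
Box E throughput = its input = 3.9405 Tg P/yr; τ = 276200 / 3.9405 = 70090 yr.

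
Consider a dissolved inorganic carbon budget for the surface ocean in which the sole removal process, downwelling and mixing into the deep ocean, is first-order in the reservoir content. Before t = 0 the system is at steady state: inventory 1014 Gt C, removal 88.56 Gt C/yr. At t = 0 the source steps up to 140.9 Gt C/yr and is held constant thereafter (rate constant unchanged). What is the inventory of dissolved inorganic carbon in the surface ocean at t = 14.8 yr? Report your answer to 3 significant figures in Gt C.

The sink rate constant is k = F₀/M₀ = 88.56/1014 = 0.08734 yr⁻¹.
Solving dM/dt = F₁ − kM with M(0) = M₀ gives M(t) = F₁/k + (M₀ − F₁/k)·e^(−kt).
F₁/k = 140.9/0.08734 = 1613.3 Gt C; kt = 0.08734 × 14.8 = 1.293, e^(−kt) = 0.2746.
M(14.8) = 1613.3 + (1014 − 1613.3) × 0.2746 = 1613.3 − 164.5 = 1448.7 Gt C.

1450 Gt C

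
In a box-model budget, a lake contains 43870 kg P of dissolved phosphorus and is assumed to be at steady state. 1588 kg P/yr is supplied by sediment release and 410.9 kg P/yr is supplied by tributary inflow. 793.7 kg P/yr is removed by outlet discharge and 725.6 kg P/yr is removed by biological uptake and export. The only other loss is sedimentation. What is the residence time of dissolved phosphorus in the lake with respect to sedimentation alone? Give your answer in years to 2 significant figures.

At steady state ΣF_in = ΣF_out.
ΣF_in = 1588 + 410.9 = 1998.9 kg P/yr.
Sedimentation flux = ΣF_in − (793.7 + 725.6) = 1998.9 − 1519 = 479.6 kg P/yr.
τ = M / F = 43870 / 479.6 = 91.47 yr.

91 yr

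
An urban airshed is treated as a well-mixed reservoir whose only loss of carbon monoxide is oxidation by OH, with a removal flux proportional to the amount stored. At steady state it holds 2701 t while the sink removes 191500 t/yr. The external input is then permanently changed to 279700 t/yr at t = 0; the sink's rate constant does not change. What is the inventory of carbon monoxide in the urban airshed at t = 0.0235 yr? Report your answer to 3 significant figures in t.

The sink rate constant is k = F₀/M₀ = 191500/2701 = 70.90 yr⁻¹.
Solving dM/dt = F₁ − kM with M(0) = M₀ gives M(t) = F₁/k + (M₀ − F₁/k)·e^(−kt).
F₁/k = 279700/70.90 = 3945.0 t; kt = 70.90 × 0.0235 = 1.666, e^(−kt) = 0.1890.
M(0.0235) = 3945.0 + (2701 − 3945.0) × 0.1890 = 3945.0 − 235.1 = 3709.9 t.

3710 t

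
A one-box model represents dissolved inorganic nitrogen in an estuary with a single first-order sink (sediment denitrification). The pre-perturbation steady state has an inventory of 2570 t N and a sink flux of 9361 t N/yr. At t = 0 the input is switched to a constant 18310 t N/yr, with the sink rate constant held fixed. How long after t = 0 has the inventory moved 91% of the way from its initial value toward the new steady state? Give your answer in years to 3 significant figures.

0.661 yr

τ = M₀/F₀ = 2570/9361 = 0.2745 yr.
The remaining gap fraction is e^(−t/τ); 91% covered ⇒ e^(−t/τ) = 0.0900.
t = −τ ln(0.0900) = 0.2745 × 2.408 = 0.6611 yr.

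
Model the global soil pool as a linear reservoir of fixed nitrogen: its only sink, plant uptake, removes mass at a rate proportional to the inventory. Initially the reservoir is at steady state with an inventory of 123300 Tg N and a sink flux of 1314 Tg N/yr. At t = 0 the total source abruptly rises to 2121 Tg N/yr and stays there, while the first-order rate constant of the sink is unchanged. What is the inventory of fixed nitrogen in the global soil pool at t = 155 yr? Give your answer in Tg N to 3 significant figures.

185000 Tg N

τ = M₀/F₀ = 123300/1314 = 93.84 yr; rate constant k = 1/τ.
New steady state M_∞ = F₁/k = F₁·τ = 2121 × 93.84 = 199030 Tg N.
M(t) = M_∞ + (M₀ − M_∞)·e^(−t/τ); t/τ = 155/93.84 = 1.652, so e^(−t/τ) = 0.1917.
M(t) = 199030 − 75730 × 0.1917 = 184510 Tg N.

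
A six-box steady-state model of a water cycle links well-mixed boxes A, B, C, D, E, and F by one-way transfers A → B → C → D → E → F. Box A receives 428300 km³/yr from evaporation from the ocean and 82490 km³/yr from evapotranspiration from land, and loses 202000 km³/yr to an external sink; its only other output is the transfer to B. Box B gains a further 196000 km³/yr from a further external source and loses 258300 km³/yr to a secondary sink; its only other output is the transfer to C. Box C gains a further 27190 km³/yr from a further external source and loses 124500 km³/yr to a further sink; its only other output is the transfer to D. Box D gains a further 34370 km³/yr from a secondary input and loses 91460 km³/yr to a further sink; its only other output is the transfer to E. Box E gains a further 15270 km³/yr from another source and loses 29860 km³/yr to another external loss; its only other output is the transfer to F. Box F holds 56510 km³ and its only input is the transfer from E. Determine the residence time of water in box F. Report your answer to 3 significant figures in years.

0.729 yr

Box A: F(A→B) = (428300 + 82490) − 202000 = 308790 km³/yr.
Box B: F(B→C) = (308790 + 196000) − 258300 = 246490 km³/yr.
Box C: F(C→D) = (246490 + 27190) − 124500 = 149180 km³/yr.
Box D: F(D→E) = (149180 + 34370) − 91460 = 92090 km³/yr.
Box E: F(E→F) = (92090 + 15270) − 29860 = 77500 km³/yr.
Box F throughput = its input = 77500 km³/yr; τ = 56510 / 77500 = 0.7292 yr.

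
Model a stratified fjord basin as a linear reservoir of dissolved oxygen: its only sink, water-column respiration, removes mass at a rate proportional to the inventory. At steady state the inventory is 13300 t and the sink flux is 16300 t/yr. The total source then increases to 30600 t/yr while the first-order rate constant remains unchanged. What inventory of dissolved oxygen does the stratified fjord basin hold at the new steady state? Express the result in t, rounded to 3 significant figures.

25000 t

Rate constant k = F/M = 16300 / 13300 = 1.226 yr⁻¹.
At the new steady state, source = k·M_new ⇒ M_new = 30600 / 1.226 = 24970 t.
(Equivalently M_new = M × F_new/F_old = 13300 × 30600/16300.)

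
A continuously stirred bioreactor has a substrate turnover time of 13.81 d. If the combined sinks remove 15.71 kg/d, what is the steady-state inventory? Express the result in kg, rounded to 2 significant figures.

220 kg

τ = M/F ⇒ M = τ × F = 13.81 × 15.71 = 217.0 kg.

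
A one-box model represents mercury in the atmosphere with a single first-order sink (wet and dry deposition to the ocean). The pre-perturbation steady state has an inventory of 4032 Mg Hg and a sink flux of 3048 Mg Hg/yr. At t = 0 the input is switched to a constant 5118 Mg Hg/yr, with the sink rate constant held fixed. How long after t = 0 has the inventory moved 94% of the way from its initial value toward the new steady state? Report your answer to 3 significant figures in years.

τ = M₀/F₀ = 4032/3048 = 1.323 yr.
The remaining gap fraction is e^(−t/τ); 94% covered ⇒ e^(−t/τ) = 0.0600.
t = −τ ln(0.0600) = 1.323 × 2.813 = 3.722 yr.

3.72 yr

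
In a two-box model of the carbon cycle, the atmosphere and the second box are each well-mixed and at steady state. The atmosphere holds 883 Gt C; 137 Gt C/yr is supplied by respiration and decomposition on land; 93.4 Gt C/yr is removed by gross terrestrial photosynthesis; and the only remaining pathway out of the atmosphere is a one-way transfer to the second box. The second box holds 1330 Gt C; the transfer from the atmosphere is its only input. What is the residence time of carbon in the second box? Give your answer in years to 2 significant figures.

Balance the atmosphere: ΣF_in = 137.00 Gt C/yr.
Transfer to the second box = ΣF_in − (93.4) = 43.600 Gt C/yr.
At steady state the output of the second box equals its input, 43.600 Gt C/yr.
τ = M / F = 1330 / 43.600 = 30.50 yr.

31 yr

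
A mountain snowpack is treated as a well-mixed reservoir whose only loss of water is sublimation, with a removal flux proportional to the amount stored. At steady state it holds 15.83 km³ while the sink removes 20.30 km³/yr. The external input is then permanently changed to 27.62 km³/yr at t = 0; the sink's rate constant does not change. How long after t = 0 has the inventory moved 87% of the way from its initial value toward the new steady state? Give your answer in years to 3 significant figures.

τ = M₀/F₀ = 15.83/20.30 = 0.7798 yr.
The remaining gap fraction is e^(−t/τ); 87% covered ⇒ e^(−t/τ) = 0.130.
t = −τ ln(0.130) = 0.7798 × 2.040 = 1.591 yr.

1.59 yr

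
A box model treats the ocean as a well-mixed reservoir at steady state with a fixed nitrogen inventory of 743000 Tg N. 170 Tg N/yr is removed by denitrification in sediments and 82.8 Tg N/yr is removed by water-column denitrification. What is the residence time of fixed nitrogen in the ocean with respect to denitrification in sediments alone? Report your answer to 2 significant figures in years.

Residence time with respect to a single sink: τ = M / F_sink.
τ = 743000 / 170 = 4371 yr.

4400 yr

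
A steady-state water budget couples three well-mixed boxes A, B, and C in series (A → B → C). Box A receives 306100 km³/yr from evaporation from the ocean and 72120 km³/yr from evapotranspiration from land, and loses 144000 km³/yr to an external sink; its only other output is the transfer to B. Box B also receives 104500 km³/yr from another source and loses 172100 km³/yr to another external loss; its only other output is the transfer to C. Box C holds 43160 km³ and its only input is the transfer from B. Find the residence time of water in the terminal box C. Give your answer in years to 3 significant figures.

Box A: F(A→B) = (306100 + 72120) − 144000 = 234220 km³/yr.
Box B: F(B→C) = (234220 + 104500) − 172100 = 166620 km³/yr.
Box C throughput = its input = 166620 km³/yr; τ = 43160 / 166620 = 0.2590 yr.

0.259 yr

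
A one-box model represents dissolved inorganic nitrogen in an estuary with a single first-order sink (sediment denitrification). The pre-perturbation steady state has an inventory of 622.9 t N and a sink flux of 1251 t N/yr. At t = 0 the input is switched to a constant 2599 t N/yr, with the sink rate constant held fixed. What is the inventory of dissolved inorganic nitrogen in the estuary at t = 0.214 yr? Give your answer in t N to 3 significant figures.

Residence time τ = M₀/F₀ = 0.4979 yr. The eventual steady state is M_∞ = M₀·(F₁/F₀) = 622.9 × 2599/1251 = 1294.1 t N.
The anomaly ΔM(t) = M(t) − M_∞ decays as ΔM₀·e^(−t/τ) with ΔM₀ = 622.9 − 1294.1 = −671.2 t N.
At t = 0.214 yr, e^(−t/τ) = e^(−0.4298) = 0.6506, so ΔM = −436.7 t N and M = 1294.1 − 436.7 = 857.38 t N.

857 t N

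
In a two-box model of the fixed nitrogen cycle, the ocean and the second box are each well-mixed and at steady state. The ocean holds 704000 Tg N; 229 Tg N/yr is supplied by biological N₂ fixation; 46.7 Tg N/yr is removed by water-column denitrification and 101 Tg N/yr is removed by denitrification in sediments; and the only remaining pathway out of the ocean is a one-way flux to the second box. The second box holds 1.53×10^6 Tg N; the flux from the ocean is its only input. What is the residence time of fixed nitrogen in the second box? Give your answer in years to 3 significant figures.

18800 yr

Balance the ocean: ΣF_in = 229.00 Tg N/yr.
Flux to the second box = ΣF_in − (46.7 + 101) = 81.300 Tg N/yr.
At steady state the output of the second box equals its input, 81.300 Tg N/yr.
τ = M / F = 1.53×10^6 / 81.300 = 18820 yr.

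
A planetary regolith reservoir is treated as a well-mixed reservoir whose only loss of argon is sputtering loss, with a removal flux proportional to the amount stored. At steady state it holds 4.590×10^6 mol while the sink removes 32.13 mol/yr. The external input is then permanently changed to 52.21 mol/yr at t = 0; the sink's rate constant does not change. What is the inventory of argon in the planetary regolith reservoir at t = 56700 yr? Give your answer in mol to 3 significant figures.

τ = M₀/F₀ = 4.590×10^6/32.13 = 142900 yr; rate constant k = 1/τ.
New steady state M_∞ = F₁/k = F₁·τ = 52.21 × 142900 = 7.4586×10^6 mol.
M(t) = M_∞ + (M₀ − M_∞)·e^(−t/τ); t/τ = 56700/142900 = 0.3969, so e^(−t/τ) = 0.6724.
M(t) = 7.4586×10^6 − 2.869×10^6 × 0.6724 = 5.5297×10^6 mol.

5.53×10^6 mol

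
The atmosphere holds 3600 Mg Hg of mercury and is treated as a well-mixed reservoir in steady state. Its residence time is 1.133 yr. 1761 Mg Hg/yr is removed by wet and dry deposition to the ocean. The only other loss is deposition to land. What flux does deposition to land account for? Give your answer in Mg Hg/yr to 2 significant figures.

1400 Mg Hg/yr

Total removal F = M/τ = 3600 / 1.133 = 3177 Mg Hg/yr.
Deposition to land = F − (1761) = 3177 − 1761 = 1416 Mg Hg/yr.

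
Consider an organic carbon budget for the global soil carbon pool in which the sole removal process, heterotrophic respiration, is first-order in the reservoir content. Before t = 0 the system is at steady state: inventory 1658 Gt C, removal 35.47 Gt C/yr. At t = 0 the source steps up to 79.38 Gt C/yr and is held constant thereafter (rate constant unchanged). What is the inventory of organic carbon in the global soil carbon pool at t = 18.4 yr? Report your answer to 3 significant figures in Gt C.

The sink rate constant is k = F₀/M₀ = 35.47/1658 = 0.02139 yr⁻¹.
Solving dM/dt = F₁ − kM with M(0) = M₀ gives M(t) = F₁/k + (M₀ − F₁/k)·e^(−kt).
F₁/k = 79.38/0.02139 = 3710.5 Gt C; kt = 0.02139 × 18.4 = 0.3936, e^(−kt) = 0.6746.
M(18.4) = 3710.5 + (1658 − 3710.5) × 0.6746 = 3710.5 − 1385 = 2325.9 Gt C.

2330 Gt C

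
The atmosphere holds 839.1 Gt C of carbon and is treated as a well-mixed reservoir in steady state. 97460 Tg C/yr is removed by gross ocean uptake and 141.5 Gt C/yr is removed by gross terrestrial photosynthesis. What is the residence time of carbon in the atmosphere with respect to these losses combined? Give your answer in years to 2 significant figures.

3.5 yr

Convert the gross ocean uptake flux: 97460 Tg C/yr = 97.46 Gt C/yr.
Total removal = 97.46 + 141.5 = 238.96 Gt C/yr.
τ = M / ΣF_out = 839.1 / 238.96 = 3.511 yr.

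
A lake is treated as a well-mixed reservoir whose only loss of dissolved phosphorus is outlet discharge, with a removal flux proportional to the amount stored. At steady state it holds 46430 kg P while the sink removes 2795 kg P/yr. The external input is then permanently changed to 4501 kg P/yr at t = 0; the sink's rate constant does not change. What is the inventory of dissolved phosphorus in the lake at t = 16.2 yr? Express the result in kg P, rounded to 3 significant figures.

τ = M₀/F₀ = 46430/2795 = 16.61 yr; rate constant k = 1/τ.
New steady state M_∞ = F₁/k = F₁·τ = 4501 × 16.61 = 74770 kg P.
M(t) = M_∞ + (M₀ − M_∞)·e^(−t/τ); t/τ = 16.2/16.61 = 0.9752, so e^(−t/τ) = 0.3771.
M(t) = 74770 − 28340 × 0.3771 = 64082 kg P.

64100 kg P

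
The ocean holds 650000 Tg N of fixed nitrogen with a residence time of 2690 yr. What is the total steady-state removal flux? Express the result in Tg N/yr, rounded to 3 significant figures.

242 Tg N/yr

F = M / τ = 650000 / 2690 = 241.6 Tg N/yr.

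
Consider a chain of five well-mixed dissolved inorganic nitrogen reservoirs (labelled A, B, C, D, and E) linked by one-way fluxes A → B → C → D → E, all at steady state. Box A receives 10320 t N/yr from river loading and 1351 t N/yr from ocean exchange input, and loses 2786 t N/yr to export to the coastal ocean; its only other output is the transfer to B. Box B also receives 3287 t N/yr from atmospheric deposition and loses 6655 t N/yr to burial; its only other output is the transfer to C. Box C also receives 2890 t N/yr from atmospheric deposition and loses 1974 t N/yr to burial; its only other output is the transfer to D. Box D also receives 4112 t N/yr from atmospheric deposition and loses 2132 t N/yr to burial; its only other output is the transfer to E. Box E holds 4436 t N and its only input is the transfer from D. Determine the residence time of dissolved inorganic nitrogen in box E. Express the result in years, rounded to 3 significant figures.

0.527 yr

Box A: F(A→B) = (10320 + 1351) − 2786 = 8885.0 t N/yr.
Box B: F(B→C) = (8885.0 + 3287) − 6655 = 5517.0 t N/yr.
Box C: F(C→D) = (5517.0 + 2890) − 1974 = 6433.0 t N/yr.
Box D: F(D→E) = (6433.0 + 4112) − 2132 = 8413.0 t N/yr.
Box E throughput = its input = 8413.0 t N/yr; τ = 4436 / 8413.0 = 0.5273 yr.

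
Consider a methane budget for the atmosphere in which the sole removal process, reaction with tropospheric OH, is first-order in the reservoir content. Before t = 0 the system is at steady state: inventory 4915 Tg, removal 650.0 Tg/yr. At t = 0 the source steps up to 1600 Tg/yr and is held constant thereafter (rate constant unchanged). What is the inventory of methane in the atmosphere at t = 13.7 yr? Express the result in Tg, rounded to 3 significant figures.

10900 Tg

Residence time τ = M₀/F₀ = 7.562 yr. The eventual steady state is M_∞ = M₀·(F₁/F₀) = 4915 × 1600/650.0 = 12098 Tg.
The anomaly ΔM(t) = M(t) − M_∞ decays as ΔM₀·e^(−t/τ) with ΔM₀ = 4915 − 12098 = −7183 Tg.
At t = 13.7 yr, e^(−t/τ) = e^(−1.812) = 0.1634, so ΔM = −1173 Tg and M = 12098 − 1173 = 10925 Tg.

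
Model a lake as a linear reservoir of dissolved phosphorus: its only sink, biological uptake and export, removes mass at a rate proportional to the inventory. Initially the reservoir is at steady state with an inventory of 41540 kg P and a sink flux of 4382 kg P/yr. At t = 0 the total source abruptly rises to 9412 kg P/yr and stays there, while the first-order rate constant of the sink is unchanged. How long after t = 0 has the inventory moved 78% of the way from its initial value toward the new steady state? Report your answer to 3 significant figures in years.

τ = M₀/F₀ = 41540/4382 = 9.480 yr.
The remaining gap fraction is e^(−t/τ); 78% covered ⇒ e^(−t/τ) = 0.220.
t = −τ ln(0.220) = 9.480 × 1.514 = 14.35 yr.

14.4 yr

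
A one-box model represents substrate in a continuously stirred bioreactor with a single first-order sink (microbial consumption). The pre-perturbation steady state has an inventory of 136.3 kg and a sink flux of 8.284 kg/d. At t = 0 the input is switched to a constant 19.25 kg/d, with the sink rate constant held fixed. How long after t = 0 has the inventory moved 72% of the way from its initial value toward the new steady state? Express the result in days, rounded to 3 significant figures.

τ = M₀/F₀ = 136.3/8.284 = 16.45 d.
The remaining gap fraction is e^(−t/τ); 72% covered ⇒ e^(−t/τ) = 0.280.
t = −τ ln(0.280) = 16.45 × 1.273 = 20.94 d.

20.9 d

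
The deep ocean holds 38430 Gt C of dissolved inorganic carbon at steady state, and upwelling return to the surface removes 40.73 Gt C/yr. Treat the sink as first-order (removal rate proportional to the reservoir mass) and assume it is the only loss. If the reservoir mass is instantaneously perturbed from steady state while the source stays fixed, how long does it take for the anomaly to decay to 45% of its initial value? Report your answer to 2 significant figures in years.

For a linear reservoir the anomaly decays as exp(−t/τ) with τ = M/F = 38430/40.73 = 943.5 yr.
exp(−t/τ) = 0.45 ⇒ t = −τ ln(0.45) = 943.5 × 0.7985 = 753.4 yr.

750 yr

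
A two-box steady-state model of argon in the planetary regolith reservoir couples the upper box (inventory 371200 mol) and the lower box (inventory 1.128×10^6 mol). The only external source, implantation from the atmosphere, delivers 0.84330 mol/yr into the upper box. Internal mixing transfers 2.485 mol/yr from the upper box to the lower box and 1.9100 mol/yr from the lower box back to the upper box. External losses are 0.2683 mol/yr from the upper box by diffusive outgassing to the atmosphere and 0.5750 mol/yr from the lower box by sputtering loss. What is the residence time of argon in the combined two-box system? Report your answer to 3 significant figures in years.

Residence time in the combined system uses the total inventory and the total *external* removal — internal exchanges between the two boxes cancel.
M_total = 371200 + 1.128×10^6 = 1.4992×10^6 mol.
ΣF_external_out = 0.2683 + 0.5750 = 0.84330 mol/yr.
τ = M_total / ΣF_ext = 1.4992×10^6 / 0.84330 = 1.778×10^6 yr.

1.78×10^6 yr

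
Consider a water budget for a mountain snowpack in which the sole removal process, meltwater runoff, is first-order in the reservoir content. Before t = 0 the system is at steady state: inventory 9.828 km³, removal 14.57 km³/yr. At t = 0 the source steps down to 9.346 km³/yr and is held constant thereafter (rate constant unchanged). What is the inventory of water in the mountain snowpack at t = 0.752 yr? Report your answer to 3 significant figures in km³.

The sink rate constant is k = F₀/M₀ = 14.57/9.828 = 1.482 yr⁻¹.
Solving dM/dt = F₁ − kM with M(0) = M₀ gives M(t) = F₁/k + (M₀ − F₁/k)·e^(−kt).
F₁/k = 9.346/1.482 = 6.3042 km³; kt = 1.482 × 0.752 = 1.115, e^(−kt) = 0.3280.
M(0.752) = 6.3042 + (9.828 − 6.3042) × 0.3280 = 6.3042 + 1.156 = 7.4599 km³.

7.46 km³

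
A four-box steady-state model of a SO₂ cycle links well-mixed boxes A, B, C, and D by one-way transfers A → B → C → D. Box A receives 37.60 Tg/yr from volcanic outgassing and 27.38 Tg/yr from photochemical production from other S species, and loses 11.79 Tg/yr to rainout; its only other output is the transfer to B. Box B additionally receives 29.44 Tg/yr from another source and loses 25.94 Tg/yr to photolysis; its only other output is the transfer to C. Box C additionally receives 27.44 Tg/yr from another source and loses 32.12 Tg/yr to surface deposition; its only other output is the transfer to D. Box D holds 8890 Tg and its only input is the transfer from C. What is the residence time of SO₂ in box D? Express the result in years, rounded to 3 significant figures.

Box A: F(A→B) = (37.60 + 27.38) − 11.79 = 53.190 Tg/yr.
Box B: F(B→C) = (53.190 + 29.44) − 25.94 = 56.690 Tg/yr.
Box C: F(C→D) = (56.690 + 27.44) − 32.12 = 52.010 Tg/yr.
Box D throughput = its input = 52.010 Tg/yr; τ = 8890 / 52.010 = 170.9 yr.

171 yr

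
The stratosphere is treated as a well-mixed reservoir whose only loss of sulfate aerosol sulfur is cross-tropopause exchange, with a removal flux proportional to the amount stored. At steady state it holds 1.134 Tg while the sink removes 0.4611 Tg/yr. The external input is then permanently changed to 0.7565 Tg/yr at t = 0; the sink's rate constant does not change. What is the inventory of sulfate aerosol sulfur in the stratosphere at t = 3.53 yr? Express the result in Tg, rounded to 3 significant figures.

The sink rate constant is k = F₀/M₀ = 0.4611/1.134 = 0.4066 yr⁻¹.
Solving dM/dt = F₁ − kM with M(0) = M₀ gives M(t) = F₁/k + (M₀ − F₁/k)·e^(−kt).
F₁/k = 0.7565/0.4066 = 1.8605 Tg; kt = 0.4066 × 3.53 = 1.435, e^(−kt) = 0.2380.
M(3.53) = 1.8605 + (1.134 − 1.8605) × 0.2380 = 1.8605 − 0.1729 = 1.6876 Tg.

1.69 Tg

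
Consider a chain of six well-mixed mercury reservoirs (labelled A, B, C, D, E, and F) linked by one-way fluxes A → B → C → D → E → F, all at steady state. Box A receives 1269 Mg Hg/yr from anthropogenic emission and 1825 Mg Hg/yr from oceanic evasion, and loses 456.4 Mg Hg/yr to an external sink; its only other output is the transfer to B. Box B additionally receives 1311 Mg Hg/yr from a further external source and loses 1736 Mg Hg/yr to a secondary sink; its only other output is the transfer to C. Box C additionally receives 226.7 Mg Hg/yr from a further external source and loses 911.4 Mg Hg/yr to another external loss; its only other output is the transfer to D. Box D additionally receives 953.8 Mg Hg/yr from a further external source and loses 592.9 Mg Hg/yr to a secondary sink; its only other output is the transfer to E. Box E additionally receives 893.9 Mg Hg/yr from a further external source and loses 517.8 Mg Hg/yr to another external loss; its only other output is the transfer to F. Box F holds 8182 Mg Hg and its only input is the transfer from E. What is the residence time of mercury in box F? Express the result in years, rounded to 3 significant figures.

Box A: F(A→B) = (1269 + 1825) − 456.4 = 2637.6 Mg Hg/yr.
Box B: F(B→C) = (2637.6 + 1311) − 1736 = 2212.6 Mg Hg/yr.
Box C: F(C→D) = (2212.6 + 226.7) − 911.4 = 1527.9 Mg Hg/yr.
Box D: F(D→E) = (1527.9 + 953.8) − 592.9 = 1888.8 Mg Hg/yr.
Box E: F(E→F) = (1888.8 + 893.9) − 517.8 = 2264.9 Mg Hg/yr.
Box F throughput = its input = 2264.9 Mg Hg/yr; τ = 8182 / 2264.9 = 3.613 yr.

3.61 yr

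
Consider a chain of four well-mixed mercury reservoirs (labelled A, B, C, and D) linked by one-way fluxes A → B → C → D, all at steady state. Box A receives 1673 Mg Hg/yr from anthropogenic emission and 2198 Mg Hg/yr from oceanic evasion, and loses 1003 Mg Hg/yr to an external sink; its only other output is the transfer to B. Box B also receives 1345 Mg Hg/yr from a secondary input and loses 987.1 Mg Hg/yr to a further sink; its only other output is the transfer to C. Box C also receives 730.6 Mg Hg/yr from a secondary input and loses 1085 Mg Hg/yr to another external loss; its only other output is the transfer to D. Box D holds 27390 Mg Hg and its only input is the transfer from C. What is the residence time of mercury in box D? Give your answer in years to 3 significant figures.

Box A: F(A→B) = (1673 + 2198) − 1003 = 2868.0 Mg Hg/yr.
Box B: F(B→C) = (2868.0 + 1345) − 987.1 = 3225.9 Mg Hg/yr.
Box C: F(C→D) = (3225.9 + 730.6) − 1085 = 2871.5 Mg Hg/yr.
Box D throughput = its input = 2871.5 Mg Hg/yr; τ = 27390 / 2871.5 = 9.539 yr.

9.54 yr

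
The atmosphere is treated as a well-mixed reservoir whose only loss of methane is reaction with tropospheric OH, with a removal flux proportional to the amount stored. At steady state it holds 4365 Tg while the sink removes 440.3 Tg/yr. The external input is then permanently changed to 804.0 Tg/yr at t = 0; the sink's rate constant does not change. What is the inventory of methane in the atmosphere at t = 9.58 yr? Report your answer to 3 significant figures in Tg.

Residence time τ = M₀/F₀ = 9.914 yr. The eventual steady state is M_∞ = M₀·(F₁/F₀) = 4365 × 804.0/440.3 = 7970.6 Tg.
The anomaly ΔM(t) = M(t) − M_∞ decays as ΔM₀·e^(−t/τ) with ΔM₀ = 4365 − 7970.6 = −3606 Tg.
At t = 9.58 yr, e^(−t/τ) = e^(−0.9663) = 0.3805, so ΔM = −1372 Tg and M = 7970.6 − 1372 = 6598.8 Tg.

6600 Tg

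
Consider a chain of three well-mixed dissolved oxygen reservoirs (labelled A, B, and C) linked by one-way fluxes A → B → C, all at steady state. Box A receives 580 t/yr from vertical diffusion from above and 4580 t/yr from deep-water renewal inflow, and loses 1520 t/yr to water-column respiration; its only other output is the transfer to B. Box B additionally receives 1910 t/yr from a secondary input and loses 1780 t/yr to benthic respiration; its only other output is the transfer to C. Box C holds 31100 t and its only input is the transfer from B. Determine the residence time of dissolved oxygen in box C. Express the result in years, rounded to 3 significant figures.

8.25 yr

Box A: F(A→B) = (580 + 4580) − 1520 = 3640.0 t/yr.
Box B: F(B→C) = (3640.0 + 1910) − 1780 = 3770.0 t/yr.
Box C throughput = its input = 3770.0 t/yr; τ = 31100 / 3770.0 = 8.249 yr.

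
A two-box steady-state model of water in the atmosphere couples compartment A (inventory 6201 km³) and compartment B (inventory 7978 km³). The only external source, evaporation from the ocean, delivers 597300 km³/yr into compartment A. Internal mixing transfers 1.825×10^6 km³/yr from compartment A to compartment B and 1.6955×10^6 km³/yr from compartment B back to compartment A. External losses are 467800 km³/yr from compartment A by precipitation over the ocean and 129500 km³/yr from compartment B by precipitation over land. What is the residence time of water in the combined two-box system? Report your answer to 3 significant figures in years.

Treat the two boxes together as one reservoir: the mixing fluxes between them are internal recycling, so τ = ΣM / Σ(external losses).
M_total = 6201 + 7978 = 14179 km³.
ΣF_external_out = 467800 + 129500 = 597300 km³/yr.
τ = M_total / ΣF_ext = 14179 / 597300 = 0.02374 yr.

0.0237 yr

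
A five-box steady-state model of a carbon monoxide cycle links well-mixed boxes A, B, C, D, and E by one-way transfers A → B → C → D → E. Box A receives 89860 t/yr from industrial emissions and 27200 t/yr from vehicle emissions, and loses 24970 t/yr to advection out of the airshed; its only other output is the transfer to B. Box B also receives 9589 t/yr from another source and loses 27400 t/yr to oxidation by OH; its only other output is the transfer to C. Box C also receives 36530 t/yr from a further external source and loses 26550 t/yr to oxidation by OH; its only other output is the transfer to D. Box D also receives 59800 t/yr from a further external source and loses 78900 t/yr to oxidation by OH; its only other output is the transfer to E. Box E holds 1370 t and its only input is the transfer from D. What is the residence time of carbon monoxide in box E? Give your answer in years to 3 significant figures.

Box A: F(A→B) = (89860 + 27200) − 24970 = 92090 t/yr.
Box B: F(B→C) = (92090 + 9589) − 27400 = 74279 t/yr.
Box C: F(C→D) = (74279 + 36530) − 26550 = 84259 t/yr.
Box D: F(D→E) = (84259 + 59800) − 78900 = 65159 t/yr.
Box E throughput = its input = 65159 t/yr; τ = 1370 / 65159 = 0.02103 yr.

0.0210 yr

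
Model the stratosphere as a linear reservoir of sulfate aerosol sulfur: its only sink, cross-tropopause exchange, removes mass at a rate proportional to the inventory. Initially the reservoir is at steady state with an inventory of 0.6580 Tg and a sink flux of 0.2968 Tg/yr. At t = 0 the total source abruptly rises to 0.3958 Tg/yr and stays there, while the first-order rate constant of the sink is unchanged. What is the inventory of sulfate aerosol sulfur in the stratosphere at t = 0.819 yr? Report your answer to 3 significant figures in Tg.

0.726 Tg

The sink rate constant is k = F₀/M₀ = 0.2968/0.6580 = 0.4511 yr⁻¹.
Solving dM/dt = F₁ − kM with M(0) = M₀ gives M(t) = F₁/k + (M₀ − F₁/k)·e^(−kt).
F₁/k = 0.3958/0.4511 = 0.87748 Tg; kt = 0.4511 × 0.819 = 0.3694, e^(−kt) = 0.6911.
M(0.819) = 0.87748 + (0.6580 − 0.87748) × 0.6911 = 0.87748 − 0.1517 = 0.72579 Tg.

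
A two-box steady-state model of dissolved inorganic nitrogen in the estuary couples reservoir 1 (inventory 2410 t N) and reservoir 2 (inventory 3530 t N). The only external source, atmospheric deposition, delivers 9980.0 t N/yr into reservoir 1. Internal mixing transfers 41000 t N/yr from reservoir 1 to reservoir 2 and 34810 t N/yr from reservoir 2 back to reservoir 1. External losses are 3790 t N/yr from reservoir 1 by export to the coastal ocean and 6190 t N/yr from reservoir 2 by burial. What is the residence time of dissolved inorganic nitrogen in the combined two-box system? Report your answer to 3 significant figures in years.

Residence time in the combined system uses the total inventory and the total *external* removal — internal exchanges between the two boxes cancel.
M_total = 2410 + 3530 = 5940.0 t N.
ΣF_external_out = 3790 + 6190 = 9980.0 t N/yr.
τ = M_total / ΣF_ext = 5940.0 / 9980.0 = 0.5952 yr.

0.595 yr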